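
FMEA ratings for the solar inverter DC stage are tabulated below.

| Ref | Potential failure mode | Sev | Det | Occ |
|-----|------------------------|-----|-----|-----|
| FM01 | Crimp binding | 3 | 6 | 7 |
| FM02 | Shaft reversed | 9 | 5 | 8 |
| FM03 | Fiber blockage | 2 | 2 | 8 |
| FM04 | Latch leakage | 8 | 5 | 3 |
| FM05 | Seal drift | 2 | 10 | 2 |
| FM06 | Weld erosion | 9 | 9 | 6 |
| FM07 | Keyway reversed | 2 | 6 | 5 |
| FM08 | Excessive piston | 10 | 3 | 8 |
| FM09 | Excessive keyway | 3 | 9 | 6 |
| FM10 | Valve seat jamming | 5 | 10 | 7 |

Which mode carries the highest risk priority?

RPN = Severity × Occurrence × Detection:
  FM01: 3 × 7 × 6 = 126
  FM02: 9 × 8 × 5 = 360
  FM03: 2 × 8 × 2 = 32
  FM04: 8 × 3 × 5 = 120
  FM05: 2 × 2 × 10 = 40
  FM06: 9 × 6 × 9 = 486
  FM07: 2 × 5 × 6 = 60
  FM08: 10 × 8 × 3 = 240
  FM09: 3 × 6 × 9 = 162
  FM10: 5 × 7 × 10 = 350
Highest RPN is 486 → FM06.

FM06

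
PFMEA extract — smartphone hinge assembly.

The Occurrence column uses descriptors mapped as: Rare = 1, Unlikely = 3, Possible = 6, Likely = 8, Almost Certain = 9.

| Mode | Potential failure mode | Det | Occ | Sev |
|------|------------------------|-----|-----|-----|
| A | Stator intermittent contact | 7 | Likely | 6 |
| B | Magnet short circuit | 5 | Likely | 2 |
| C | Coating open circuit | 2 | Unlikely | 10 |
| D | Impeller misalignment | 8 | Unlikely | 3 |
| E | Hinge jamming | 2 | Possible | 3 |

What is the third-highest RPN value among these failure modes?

RPN = Severity × Occurrence × Detection:
  A: 6 × 8 × 7 = 336
  B: 2 × 8 × 5 = 80
  C: 10 × 3 × 2 = 60
  D: 3 × 3 × 8 = 72
  E: 3 × 6 × 2 = 36
Sorted descending: 336, 80, 72, 60, 36.
The third-highest RPN is 72 (D).

72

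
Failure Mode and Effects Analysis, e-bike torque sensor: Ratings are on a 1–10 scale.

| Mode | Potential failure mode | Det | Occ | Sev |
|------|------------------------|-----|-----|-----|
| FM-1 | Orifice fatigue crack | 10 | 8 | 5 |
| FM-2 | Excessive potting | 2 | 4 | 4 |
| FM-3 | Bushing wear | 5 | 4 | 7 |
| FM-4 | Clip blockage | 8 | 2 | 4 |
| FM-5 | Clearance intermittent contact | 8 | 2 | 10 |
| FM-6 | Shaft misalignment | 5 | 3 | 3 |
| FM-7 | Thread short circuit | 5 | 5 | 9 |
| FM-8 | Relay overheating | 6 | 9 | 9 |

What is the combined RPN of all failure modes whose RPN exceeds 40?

1520

RPN = Severity × Occurrence × Detection:
  FM-1: 5 × 8 × 10 = 400
  FM-2: 4 × 4 × 2 = 32
  FM-3: 7 × 4 × 5 = 140
  FM-4: 4 × 2 × 8 = 64
  FM-5: 10 × 2 × 8 = 160
  FM-6: 3 × 3 × 5 = 45
  FM-7: 9 × 5 × 5 = 225
  FM-8: 9 × 9 × 6 = 486
RPN > 40: FM-1 (400), FM-3 (140), FM-4 (64), FM-5 (160), FM-6 (45), FM-7 (225), FM-8 (486).
Sum: 400 + 140 + 64 + 160 + 45 + 225 + 486 = 1520.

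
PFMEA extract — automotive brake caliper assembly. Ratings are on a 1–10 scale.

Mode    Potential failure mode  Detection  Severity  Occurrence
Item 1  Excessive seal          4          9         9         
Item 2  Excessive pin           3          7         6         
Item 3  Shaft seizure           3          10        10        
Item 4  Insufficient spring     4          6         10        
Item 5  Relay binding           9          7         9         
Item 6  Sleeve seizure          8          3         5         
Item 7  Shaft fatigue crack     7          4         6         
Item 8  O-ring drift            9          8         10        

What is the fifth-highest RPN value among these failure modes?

RPN = Severity × Occurrence × Detection:
  Item 1: 9 × 9 × 4 = 324
  Item 2: 7 × 6 × 3 = 126
  Item 3: 10 × 10 × 3 = 300
  Item 4: 6 × 10 × 4 = 240
  Item 5: 7 × 9 × 9 = 567
  Item 6: 3 × 5 × 8 = 120
  Item 7: 4 × 6 × 7 = 168
  Item 8: 8 × 10 × 9 = 720
Sorted descending: 720, 567, 324, 300, 240, 168, 126, 120.
The fifth-highest RPN is 240 (Item 4).

240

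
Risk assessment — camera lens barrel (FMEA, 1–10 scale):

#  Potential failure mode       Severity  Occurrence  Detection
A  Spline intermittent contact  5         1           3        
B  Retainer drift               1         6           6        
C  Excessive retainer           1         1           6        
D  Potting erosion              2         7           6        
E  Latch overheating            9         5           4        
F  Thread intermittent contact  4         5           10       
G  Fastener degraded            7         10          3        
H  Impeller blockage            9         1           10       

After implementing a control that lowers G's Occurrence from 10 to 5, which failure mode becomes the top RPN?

F

RPN = Severity × Occurrence × Detection:
  A: 5 × 1 × 3 = 15
  B: 1 × 6 × 6 = 36
  C: 1 × 1 × 6 = 6
  D: 2 × 7 × 6 = 84
  E: 9 × 5 × 4 = 180
  F: 4 × 5 × 10 = 200
  G: 7 × 10 × 3 = 210
  H: 9 × 1 × 10 = 90
After action: G → 7 × 5 × 3 = 105.
Revised RPNs: F=200, E=180, G=105, H=90, D=84, B=36, A=15, C=6.
Highest is now F (200).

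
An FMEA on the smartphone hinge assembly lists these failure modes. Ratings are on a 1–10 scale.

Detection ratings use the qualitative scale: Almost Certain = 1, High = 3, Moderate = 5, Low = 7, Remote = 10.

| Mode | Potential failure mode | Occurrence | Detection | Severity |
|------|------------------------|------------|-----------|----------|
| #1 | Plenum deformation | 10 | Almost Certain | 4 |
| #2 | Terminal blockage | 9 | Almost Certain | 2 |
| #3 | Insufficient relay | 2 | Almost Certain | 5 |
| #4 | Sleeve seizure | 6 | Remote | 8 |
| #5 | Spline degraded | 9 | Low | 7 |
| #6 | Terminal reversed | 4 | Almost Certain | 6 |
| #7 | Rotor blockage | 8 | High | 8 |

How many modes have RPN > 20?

5

RPN = Severity × Occurrence × Detection:
  #1: 4 × 10 × 1 = 40
  #2: 2 × 9 × 1 = 18
  #3: 5 × 2 × 1 = 10
  #4: 8 × 6 × 10 = 480
  #5: 7 × 9 × 7 = 441
  #6: 6 × 4 × 1 = 24
  #7: 8 × 8 × 3 = 192
Modes with RPN > 20: #1 (40), #4 (480), #5 (441), #6 (24), #7 (192) → 5.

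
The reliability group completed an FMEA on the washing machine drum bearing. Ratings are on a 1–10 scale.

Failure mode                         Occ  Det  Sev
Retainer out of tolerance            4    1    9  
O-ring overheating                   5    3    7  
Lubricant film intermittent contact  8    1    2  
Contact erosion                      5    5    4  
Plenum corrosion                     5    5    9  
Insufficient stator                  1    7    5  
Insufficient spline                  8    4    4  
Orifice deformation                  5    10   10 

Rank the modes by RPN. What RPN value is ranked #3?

RPN = Severity × Occurrence × Detection:
  Retainer out of tolerance: 9 × 4 × 1 = 36
  O-ring overheating: 7 × 5 × 3 = 105
  Lubricant film intermittent contact: 2 × 8 × 1 = 16
  Contact erosion: 4 × 5 × 5 = 100
  Plenum corrosion: 9 × 5 × 5 = 225
  Insufficient stator: 5 × 1 × 7 = 35
  Insufficient spline: 4 × 8 × 4 = 128
  Orifice deformation: 10 × 5 × 10 = 500
Sorted descending: 500, 225, 128, 105, 100, 36, 35, 16.
The third-highest RPN is 128 (Insufficient spline).

128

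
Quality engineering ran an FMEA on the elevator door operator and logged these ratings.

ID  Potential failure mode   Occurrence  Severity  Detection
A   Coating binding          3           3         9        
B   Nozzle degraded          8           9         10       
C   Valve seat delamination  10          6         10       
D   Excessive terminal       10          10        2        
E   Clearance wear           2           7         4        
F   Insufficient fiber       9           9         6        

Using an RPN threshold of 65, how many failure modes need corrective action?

5

RPN = Severity × Occurrence × Detection:
  A: 3 × 3 × 9 = 81
  B: 9 × 8 × 10 = 720
  C: 6 × 10 × 10 = 600
  D: 10 × 10 × 2 = 200
  E: 7 × 2 × 4 = 56
  F: 9 × 9 × 6 = 486
Modes with RPN ≥ 65: A (81), B (720), C (600), D (200), F (486) → 5.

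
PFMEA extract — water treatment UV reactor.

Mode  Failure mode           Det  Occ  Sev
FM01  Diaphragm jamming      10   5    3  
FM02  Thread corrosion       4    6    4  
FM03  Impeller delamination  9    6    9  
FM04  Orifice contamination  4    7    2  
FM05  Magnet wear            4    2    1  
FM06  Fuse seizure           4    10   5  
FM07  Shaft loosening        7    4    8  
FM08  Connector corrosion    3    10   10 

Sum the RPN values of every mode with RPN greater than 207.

1010

RPN = Severity × Occurrence × Detection:
  FM01: 3 × 5 × 10 = 150
  FM02: 4 × 6 × 4 = 96
  FM03: 9 × 6 × 9 = 486
  FM04: 2 × 7 × 4 = 56
  FM05: 1 × 2 × 4 = 8
  FM06: 5 × 10 × 4 = 200
  FM07: 8 × 4 × 7 = 224
  FM08: 10 × 10 × 3 = 300
RPN > 207: FM03 (486), FM07 (224), FM08 (300).
Sum: 486 + 224 + 300 = 1010.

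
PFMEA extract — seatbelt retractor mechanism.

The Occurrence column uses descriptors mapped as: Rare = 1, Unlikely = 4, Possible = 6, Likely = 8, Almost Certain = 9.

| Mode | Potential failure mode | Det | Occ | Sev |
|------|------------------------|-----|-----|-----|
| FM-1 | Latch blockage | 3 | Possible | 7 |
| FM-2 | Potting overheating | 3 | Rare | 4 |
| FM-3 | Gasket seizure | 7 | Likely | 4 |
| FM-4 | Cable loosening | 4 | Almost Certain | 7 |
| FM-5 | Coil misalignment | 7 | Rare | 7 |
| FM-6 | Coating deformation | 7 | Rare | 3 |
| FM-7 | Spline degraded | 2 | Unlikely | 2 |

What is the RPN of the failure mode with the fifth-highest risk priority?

RPN = Severity × Occurrence × Detection:
  FM-1: 7 × 6 × 3 = 126
  FM-2: 4 × 1 × 3 = 12
  FM-3: 4 × 8 × 7 = 224
  FM-4: 7 × 9 × 4 = 252
  FM-5: 7 × 1 × 7 = 49
  FM-6: 3 × 1 × 7 = 21
  FM-7: 2 × 4 × 2 = 16
Sorted descending: 252, 224, 126, 49, 21, 16, 12.
The fifth-highest RPN is 21 (FM-6).

21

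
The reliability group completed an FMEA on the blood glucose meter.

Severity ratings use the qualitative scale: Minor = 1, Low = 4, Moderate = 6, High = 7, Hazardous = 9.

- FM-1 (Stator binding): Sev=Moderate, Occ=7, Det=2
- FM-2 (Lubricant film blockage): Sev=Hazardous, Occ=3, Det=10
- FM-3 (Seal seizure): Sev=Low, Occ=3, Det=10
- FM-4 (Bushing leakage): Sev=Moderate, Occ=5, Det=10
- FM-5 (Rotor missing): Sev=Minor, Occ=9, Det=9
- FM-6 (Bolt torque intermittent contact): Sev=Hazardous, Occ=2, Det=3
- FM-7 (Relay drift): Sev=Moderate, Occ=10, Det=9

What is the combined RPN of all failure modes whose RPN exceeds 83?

1314

RPN = Severity × Occurrence × Detection:
  FM-1: 6 × 7 × 2 = 84
  FM-2: 9 × 3 × 10 = 270
  FM-3: 4 × 3 × 10 = 120
  FM-4: 6 × 5 × 10 = 300
  FM-5: 1 × 9 × 9 = 81
  FM-6: 9 × 2 × 3 = 54
  FM-7: 6 × 10 × 9 = 540
RPN > 83: FM-1 (84), FM-2 (270), FM-3 (120), FM-4 (300), FM-7 (540).
Sum: 84 + 270 + 120 + 300 + 540 = 1314.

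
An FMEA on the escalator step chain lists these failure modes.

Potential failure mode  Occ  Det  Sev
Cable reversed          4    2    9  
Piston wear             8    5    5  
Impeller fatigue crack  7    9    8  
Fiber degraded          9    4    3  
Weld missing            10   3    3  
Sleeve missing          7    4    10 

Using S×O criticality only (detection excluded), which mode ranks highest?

Criticality = Severity × Occurrence:
  Cable reversed: 9 × 4 = 36
  Piston wear: 5 × 8 = 40
  Impeller fatigue crack: 8 × 7 = 56
  Fiber degraded: 3 × 9 = 27
  Weld missing: 3 × 10 = 30
  Sleeve missing: 10 × 7 = 70
Highest criticality is 70 → Sleeve missing.

Sleeve missing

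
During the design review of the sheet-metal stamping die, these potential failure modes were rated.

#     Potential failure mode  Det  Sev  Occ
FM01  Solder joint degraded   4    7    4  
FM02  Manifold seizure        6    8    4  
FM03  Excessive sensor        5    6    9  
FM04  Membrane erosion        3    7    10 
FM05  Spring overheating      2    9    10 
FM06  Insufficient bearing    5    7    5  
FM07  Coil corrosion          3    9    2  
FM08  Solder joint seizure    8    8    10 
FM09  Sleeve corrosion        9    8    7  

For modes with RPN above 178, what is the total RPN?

1996

RPN = Severity × Occurrence × Detection:
  FM01: 7 × 4 × 4 = 112
  FM02: 8 × 4 × 6 = 192
  FM03: 6 × 9 × 5 = 270
  FM04: 7 × 10 × 3 = 210
  FM05: 9 × 10 × 2 = 180
  FM06: 7 × 5 × 5 = 175
  FM07: 9 × 2 × 3 = 54
  FM08: 8 × 10 × 8 = 640
  FM09: 8 × 7 × 9 = 504
RPN > 178: FM02 (192), FM03 (270), FM04 (210), FM05 (180), FM08 (640), FM09 (504).
Sum: 192 + 270 + 210 + 180 + 640 + 504 = 1996.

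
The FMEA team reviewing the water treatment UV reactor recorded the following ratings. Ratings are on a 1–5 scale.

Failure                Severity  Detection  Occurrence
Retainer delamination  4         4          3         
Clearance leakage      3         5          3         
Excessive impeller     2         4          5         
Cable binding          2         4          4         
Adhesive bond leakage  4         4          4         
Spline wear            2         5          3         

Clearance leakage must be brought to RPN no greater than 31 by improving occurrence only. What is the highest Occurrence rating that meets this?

2

Clearance leakage: S=3, O=3, D=5 → current RPN = 45.
Fixed product = 15. Need 15 × O ≤ 31, so O ≤ 31/15 = 2.07.
Maximum integer Occurrence rating = 2 (gives RPN 30; O=3 would give 45 > 31).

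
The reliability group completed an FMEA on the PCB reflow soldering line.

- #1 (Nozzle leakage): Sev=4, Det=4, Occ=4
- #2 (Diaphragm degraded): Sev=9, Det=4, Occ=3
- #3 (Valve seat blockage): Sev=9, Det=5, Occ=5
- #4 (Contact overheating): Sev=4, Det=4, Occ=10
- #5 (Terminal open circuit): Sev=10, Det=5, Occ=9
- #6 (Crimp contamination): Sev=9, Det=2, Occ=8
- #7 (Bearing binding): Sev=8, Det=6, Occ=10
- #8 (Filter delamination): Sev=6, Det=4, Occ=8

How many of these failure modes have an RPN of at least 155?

RPN = Severity × Occurrence × Detection:
  #1: 4 × 4 × 4 = 64
  #2: 9 × 3 × 4 = 108
  #3: 9 × 5 × 5 = 225
  #4: 4 × 10 × 4 = 160
  #5: 10 × 9 × 5 = 450
  #6: 9 × 8 × 2 = 144
  #7: 8 × 10 × 6 = 480
  #8: 6 × 8 × 4 = 192
Modes with RPN ≥ 155: #3 (225), #4 (160), #5 (450), #7 (480), #8 (192) → 5.

5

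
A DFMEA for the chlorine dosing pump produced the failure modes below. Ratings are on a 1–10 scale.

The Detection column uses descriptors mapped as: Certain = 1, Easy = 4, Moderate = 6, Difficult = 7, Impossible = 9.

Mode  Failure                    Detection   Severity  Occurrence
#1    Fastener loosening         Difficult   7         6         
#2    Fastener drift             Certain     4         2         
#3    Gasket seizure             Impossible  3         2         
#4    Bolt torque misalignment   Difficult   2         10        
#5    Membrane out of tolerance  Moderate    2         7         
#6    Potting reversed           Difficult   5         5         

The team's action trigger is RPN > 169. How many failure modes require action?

RPN = Severity × Occurrence × Detection:
  #1: 7 × 6 × 7 = 294
  #2: 4 × 2 × 1 = 8
  #3: 3 × 2 × 9 = 54
  #4: 2 × 10 × 7 = 140
  #5: 2 × 7 × 6 = 84
  #6: 5 × 5 × 7 = 175
Modes with RPN > 169: #1 (294), #6 (175) → 2.

2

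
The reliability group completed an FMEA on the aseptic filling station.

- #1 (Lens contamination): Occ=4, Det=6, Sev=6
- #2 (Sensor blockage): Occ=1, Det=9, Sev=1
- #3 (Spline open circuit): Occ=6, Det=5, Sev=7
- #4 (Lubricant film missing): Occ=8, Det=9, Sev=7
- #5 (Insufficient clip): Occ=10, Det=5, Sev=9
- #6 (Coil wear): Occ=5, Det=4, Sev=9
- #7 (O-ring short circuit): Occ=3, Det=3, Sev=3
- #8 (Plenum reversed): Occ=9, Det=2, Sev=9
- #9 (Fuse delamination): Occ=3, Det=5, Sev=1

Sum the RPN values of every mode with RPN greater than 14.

1692

RPN = Severity × Occurrence × Detection:
  #1: 6 × 4 × 6 = 144
  #2: 1 × 1 × 9 = 9
  #3: 7 × 6 × 5 = 210
  #4: 7 × 8 × 9 = 504
  #5: 9 × 10 × 5 = 450
  #6: 9 × 5 × 4 = 180
  #7: 3 × 3 × 3 = 27
  #8: 9 × 9 × 2 = 162
  #9: 1 × 3 × 5 = 15
RPN > 14: #1 (144), #3 (210), #4 (504), #5 (450), #6 (180), #7 (27), #8 (162), #9 (15).
Sum: 144 + 210 + 504 + 450 + 180 + 27 + 162 + 15 = 1692.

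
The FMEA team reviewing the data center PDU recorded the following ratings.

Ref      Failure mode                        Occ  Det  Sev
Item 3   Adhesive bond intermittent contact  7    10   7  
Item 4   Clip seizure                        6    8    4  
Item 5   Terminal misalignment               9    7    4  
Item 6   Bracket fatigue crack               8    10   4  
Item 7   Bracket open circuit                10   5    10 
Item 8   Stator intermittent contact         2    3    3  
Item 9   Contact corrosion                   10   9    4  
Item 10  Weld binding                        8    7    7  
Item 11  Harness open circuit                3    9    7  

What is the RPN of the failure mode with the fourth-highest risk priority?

360

RPN = Severity × Occurrence × Detection:
  Item 3: 7 × 7 × 10 = 490
  Item 4: 4 × 6 × 8 = 192
  Item 5: 4 × 9 × 7 = 252
  Item 6: 4 × 8 × 10 = 320
  Item 7: 10 × 10 × 5 = 500
  Item 8: 3 × 2 × 3 = 18
  Item 9: 4 × 10 × 9 = 360
  Item 10: 7 × 8 × 7 = 392
  Item 11: 7 × 3 × 9 = 189
Sorted descending: 500, 490, 392, 360, 320, 252, 192, 189, 18.
The fourth-highest RPN is 360 (Item 9).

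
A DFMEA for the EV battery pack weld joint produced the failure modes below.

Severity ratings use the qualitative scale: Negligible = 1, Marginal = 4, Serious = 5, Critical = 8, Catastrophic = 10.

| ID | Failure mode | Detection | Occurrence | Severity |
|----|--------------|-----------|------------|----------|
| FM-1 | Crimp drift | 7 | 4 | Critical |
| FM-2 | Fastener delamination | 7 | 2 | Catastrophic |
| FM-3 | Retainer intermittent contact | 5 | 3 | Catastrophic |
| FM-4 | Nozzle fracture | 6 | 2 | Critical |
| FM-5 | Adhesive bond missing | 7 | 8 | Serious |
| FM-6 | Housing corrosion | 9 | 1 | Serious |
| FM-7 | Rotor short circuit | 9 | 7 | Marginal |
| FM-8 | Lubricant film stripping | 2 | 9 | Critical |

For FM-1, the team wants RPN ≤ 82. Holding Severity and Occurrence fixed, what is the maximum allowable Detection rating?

2

FM-1: S=8, O=4, D=7 → current RPN = 224.
Fixed product = 32. Need 32 × D ≤ 82, so D ≤ 82/32 = 2.56.
Maximum integer Detection rating = 2 (gives RPN 64; D=3 would give 96 > 82).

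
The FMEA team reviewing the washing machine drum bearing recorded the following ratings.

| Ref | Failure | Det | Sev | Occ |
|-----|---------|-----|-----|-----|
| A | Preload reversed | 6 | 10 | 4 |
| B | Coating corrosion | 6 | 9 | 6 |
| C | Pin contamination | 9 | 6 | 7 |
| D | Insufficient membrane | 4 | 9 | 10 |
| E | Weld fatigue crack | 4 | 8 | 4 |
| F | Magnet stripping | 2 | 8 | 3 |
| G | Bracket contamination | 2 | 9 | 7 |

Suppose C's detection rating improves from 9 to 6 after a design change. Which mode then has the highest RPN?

RPN = Severity × Occurrence × Detection:
  A: 10 × 4 × 6 = 240
  B: 9 × 6 × 6 = 324
  C: 6 × 7 × 9 = 378
  D: 9 × 10 × 4 = 360
  E: 8 × 4 × 4 = 128
  F: 8 × 3 × 2 = 48
  G: 9 × 7 × 2 = 126
After action: C → 6 × 7 × 6 = 252.
Revised RPNs: D=360, B=324, C=252, A=240, E=128, G=126, F=48.
Highest is now D (360).

D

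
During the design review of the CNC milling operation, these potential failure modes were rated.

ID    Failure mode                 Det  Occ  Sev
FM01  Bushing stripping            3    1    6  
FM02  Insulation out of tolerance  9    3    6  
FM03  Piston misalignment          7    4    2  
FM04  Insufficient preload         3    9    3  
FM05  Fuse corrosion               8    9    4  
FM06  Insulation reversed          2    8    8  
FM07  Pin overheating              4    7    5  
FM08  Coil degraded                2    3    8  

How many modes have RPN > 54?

6

RPN = Severity × Occurrence × Detection:
  FM01: 6 × 1 × 3 = 18
  FM02: 6 × 3 × 9 = 162
  FM03: 2 × 4 × 7 = 56
  FM04: 3 × 9 × 3 = 81
  FM05: 4 × 9 × 8 = 288
  FM06: 8 × 8 × 2 = 128
  FM07: 5 × 7 × 4 = 140
  FM08: 8 × 3 × 2 = 48
Modes with RPN > 54: FM02 (162), FM03 (56), FM04 (81), FM05 (288), FM06 (128), FM07 (140) → 6.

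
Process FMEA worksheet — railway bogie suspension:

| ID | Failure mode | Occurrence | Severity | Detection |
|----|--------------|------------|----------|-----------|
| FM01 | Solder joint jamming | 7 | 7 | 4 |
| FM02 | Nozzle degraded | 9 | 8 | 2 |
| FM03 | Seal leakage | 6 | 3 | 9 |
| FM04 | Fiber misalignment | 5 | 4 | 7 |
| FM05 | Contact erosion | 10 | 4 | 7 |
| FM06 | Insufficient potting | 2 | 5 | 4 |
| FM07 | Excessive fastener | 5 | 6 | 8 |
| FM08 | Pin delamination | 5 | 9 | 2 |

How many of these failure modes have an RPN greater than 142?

5

RPN = Severity × Occurrence × Detection:
  FM01: 7 × 7 × 4 = 196
  FM02: 8 × 9 × 2 = 144
  FM03: 3 × 6 × 9 = 162
  FM04: 4 × 5 × 7 = 140
  FM05: 4 × 10 × 7 = 280
  FM06: 5 × 2 × 4 = 40
  FM07: 6 × 5 × 8 = 240
  FM08: 9 × 5 × 2 = 90
Modes with RPN > 142: FM01 (196), FM02 (144), FM03 (162), FM05 (280), FM07 (240) → 5.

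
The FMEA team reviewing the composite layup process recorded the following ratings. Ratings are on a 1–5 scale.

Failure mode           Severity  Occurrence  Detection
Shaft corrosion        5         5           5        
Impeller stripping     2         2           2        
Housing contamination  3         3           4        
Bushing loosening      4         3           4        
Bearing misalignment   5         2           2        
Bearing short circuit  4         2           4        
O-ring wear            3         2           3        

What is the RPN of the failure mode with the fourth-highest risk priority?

32

RPN = Severity × Occurrence × Detection:
  Shaft corrosion: 5 × 5 × 5 = 125
  Impeller stripping: 2 × 2 × 2 = 8
  Housing contamination: 3 × 3 × 4 = 36
  Bushing loosening: 4 × 3 × 4 = 48
  Bearing misalignment: 5 × 2 × 2 = 20
  Bearing short circuit: 4 × 2 × 4 = 32
  O-ring wear: 3 × 2 × 3 = 18
Sorted descending: 125, 48, 36, 32, 20, 18, 8.
The fourth-highest RPN is 32 (Bearing short circuit).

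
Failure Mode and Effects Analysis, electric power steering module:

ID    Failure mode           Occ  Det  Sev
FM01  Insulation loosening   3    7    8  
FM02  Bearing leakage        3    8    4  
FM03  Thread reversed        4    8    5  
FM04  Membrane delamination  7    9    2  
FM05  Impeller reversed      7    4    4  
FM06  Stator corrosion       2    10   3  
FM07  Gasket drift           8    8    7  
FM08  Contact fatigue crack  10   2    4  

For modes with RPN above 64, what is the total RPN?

RPN = Severity × Occurrence × Detection:
  FM01: 8 × 3 × 7 = 168
  FM02: 4 × 3 × 8 = 96
  FM03: 5 × 4 × 8 = 160
  FM04: 2 × 7 × 9 = 126
  FM05: 4 × 7 × 4 = 112
  FM06: 3 × 2 × 10 = 60
  FM07: 7 × 8 × 8 = 448
  FM08: 4 × 10 × 2 = 80
RPN > 64: FM01 (168), FM02 (96), FM03 (160), FM04 (126), FM05 (112), FM07 (448), FM08 (80).
Sum: 168 + 96 + 160 + 126 + 112 + 448 + 80 = 1190.

1190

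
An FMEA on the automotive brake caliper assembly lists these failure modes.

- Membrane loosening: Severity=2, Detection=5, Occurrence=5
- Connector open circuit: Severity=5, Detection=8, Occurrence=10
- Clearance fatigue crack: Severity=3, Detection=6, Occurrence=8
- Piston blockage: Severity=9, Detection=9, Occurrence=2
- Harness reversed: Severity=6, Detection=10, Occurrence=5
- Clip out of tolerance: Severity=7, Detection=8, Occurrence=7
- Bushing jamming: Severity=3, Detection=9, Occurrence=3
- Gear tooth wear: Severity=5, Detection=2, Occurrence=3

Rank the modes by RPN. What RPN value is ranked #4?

RPN = Severity × Occurrence × Detection:
  Membrane loosening: 2 × 5 × 5 = 50
  Connector open circuit: 5 × 10 × 8 = 400
  Clearance fatigue crack: 3 × 8 × 6 = 144
  Piston blockage: 9 × 2 × 9 = 162
  Harness reversed: 6 × 5 × 10 = 300
  Clip out of tolerance: 7 × 7 × 8 = 392
  Bushing jamming: 3 × 3 × 9 = 81
  Gear tooth wear: 5 × 3 × 2 = 30
Sorted descending: 400, 392, 300, 162, 144, 81, 50, 30.
The fourth-highest RPN is 162 (Piston blockage).

162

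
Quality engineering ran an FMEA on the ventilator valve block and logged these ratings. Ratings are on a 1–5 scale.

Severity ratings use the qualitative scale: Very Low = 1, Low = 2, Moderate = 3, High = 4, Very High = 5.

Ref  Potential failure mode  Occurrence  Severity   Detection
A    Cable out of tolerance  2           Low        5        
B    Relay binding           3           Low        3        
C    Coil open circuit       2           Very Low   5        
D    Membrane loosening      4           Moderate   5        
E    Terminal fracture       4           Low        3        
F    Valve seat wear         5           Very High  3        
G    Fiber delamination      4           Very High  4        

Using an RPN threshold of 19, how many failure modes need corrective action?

RPN = Severity × Occurrence × Detection:
  A: 2 × 2 × 5 = 20
  B: 2 × 3 × 3 = 18
  C: 1 × 2 × 5 = 10
  D: 3 × 4 × 5 = 60
  E: 2 × 4 × 3 = 24
  F: 5 × 5 × 3 = 75
  G: 5 × 4 × 4 = 80
Modes with RPN ≥ 19: A (20), D (60), E (24), F (75), G (80) → 5.

5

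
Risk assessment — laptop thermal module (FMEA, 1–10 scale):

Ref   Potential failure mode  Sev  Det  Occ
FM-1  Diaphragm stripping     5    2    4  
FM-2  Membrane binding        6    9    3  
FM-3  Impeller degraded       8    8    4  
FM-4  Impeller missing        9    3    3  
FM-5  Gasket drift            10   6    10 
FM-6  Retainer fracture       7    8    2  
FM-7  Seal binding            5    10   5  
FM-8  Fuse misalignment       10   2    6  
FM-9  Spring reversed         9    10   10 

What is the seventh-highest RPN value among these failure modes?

112

RPN = Severity × Occurrence × Detection:
  FM-1: 5 × 4 × 2 = 40
  FM-2: 6 × 3 × 9 = 162
  FM-3: 8 × 4 × 8 = 256
  FM-4: 9 × 3 × 3 = 81
  FM-5: 10 × 10 × 6 = 600
  FM-6: 7 × 2 × 8 = 112
  FM-7: 5 × 5 × 10 = 250
  FM-8: 10 × 6 × 2 = 120
  FM-9: 9 × 10 × 10 = 900
Sorted descending: 900, 600, 256, 250, 162, 120, 112, 81, 40.
The seventh-highest RPN is 112 (FM-6).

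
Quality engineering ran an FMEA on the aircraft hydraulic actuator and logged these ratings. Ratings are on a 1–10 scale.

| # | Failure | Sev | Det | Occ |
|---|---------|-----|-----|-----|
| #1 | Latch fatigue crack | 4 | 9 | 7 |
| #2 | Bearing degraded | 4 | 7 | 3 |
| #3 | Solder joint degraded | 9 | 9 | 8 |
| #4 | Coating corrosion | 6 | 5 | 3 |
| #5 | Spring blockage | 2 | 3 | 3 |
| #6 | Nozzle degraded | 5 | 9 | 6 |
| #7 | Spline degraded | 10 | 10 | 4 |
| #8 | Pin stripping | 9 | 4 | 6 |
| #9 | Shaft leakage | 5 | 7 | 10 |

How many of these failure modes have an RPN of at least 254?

RPN = Severity × Occurrence × Detection:
  #1: 4 × 7 × 9 = 252
  #2: 4 × 3 × 7 = 84
  #3: 9 × 8 × 9 = 648
  #4: 6 × 3 × 5 = 90
  #5: 2 × 3 × 3 = 18
  #6: 5 × 6 × 9 = 270
  #7: 10 × 4 × 10 = 400
  #8: 9 × 6 × 4 = 216
  #9: 5 × 10 × 7 = 350
Modes with RPN ≥ 254: #3 (648), #6 (270), #7 (400), #9 (350) → 4.

4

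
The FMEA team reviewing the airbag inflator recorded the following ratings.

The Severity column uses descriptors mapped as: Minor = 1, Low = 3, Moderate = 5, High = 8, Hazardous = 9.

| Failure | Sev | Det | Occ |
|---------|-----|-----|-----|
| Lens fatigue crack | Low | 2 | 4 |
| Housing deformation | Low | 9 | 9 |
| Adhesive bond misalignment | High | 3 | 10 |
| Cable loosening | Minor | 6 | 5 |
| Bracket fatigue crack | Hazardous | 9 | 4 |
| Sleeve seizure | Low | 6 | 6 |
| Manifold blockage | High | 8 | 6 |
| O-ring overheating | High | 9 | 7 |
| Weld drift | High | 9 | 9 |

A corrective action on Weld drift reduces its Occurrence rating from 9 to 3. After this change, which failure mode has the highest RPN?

RPN = Severity × Occurrence × Detection:
  Lens fatigue crack: 3 × 4 × 2 = 24
  Housing deformation: 3 × 9 × 9 = 243
  Adhesive bond misalignment: 8 × 10 × 3 = 240
  Cable loosening: 1 × 5 × 6 = 30
  Bracket fatigue crack: 9 × 4 × 9 = 324
  Sleeve seizure: 3 × 6 × 6 = 108
  Manifold blockage: 8 × 6 × 8 = 384
  O-ring overheating: 8 × 7 × 9 = 504
  Weld drift: 8 × 9 × 9 = 648
After action: Weld drift → 8 × 3 × 9 = 216.
Revised RPNs: O-ring overheating=504, Manifold blockage=384, Bracket fatigue crack=324, Housing deformation=243, Adhesive bond misalignment=240, Weld drift=216, Sleeve seizure=108, Cable loosening=30, Lens fatigue crack=24.
Highest is now O-ring overheating (504).

O-ring overheating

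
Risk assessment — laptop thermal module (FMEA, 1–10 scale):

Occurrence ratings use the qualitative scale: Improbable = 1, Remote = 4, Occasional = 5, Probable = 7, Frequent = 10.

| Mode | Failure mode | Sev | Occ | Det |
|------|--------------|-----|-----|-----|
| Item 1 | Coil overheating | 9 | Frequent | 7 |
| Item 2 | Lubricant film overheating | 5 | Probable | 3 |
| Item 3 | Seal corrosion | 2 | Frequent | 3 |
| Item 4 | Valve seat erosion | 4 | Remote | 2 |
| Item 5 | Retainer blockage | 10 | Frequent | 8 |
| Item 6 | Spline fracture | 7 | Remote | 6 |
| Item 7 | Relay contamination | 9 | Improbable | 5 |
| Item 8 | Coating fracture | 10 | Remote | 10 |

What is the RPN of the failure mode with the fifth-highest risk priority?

105

RPN = Severity × Occurrence × Detection:
  Item 1: 9 × 10 × 7 = 630
  Item 2: 5 × 7 × 3 = 105
  Item 3: 2 × 10 × 3 = 60
  Item 4: 4 × 4 × 2 = 32
  Item 5: 10 × 10 × 8 = 800
  Item 6: 7 × 4 × 6 = 168
  Item 7: 9 × 1 × 5 = 45
  Item 8: 10 × 4 × 10 = 400
Sorted descending: 800, 630, 400, 168, 105, 60, 45, 32.
The fifth-highest RPN is 105 (Item 2).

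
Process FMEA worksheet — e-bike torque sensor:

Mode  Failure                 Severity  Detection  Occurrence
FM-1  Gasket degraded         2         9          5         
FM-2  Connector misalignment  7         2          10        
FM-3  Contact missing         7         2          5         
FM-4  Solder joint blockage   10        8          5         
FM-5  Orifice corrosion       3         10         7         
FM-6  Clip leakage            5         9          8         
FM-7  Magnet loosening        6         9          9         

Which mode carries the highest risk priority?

RPN = Severity × Occurrence × Detection:
  FM-1: 2 × 5 × 9 = 90
  FM-2: 7 × 10 × 2 = 140
  FM-3: 7 × 5 × 2 = 70
  FM-4: 10 × 5 × 8 = 400
  FM-5: 3 × 7 × 10 = 210
  FM-6: 5 × 8 × 9 = 360
  FM-7: 6 × 9 × 9 = 486
Highest RPN is 486 → FM-7.

FM-7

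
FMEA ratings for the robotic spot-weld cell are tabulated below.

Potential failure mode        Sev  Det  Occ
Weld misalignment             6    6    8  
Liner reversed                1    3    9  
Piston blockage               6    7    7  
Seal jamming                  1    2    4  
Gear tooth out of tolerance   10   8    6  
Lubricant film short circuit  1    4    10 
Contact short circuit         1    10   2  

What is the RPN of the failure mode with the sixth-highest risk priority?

20

RPN = Severity × Occurrence × Detection:
  Weld misalignment: 6 × 8 × 6 = 288
  Liner reversed: 1 × 9 × 3 = 27
  Piston blockage: 6 × 7 × 7 = 294
  Seal jamming: 1 × 4 × 2 = 8
  Gear tooth out of tolerance: 10 × 6 × 8 = 480
  Lubricant film short circuit: 1 × 10 × 4 = 40
  Contact short circuit: 1 × 2 × 10 = 20
Sorted descending: 480, 294, 288, 40, 27, 20, 8.
The sixth-highest RPN is 20 (Contact short circuit).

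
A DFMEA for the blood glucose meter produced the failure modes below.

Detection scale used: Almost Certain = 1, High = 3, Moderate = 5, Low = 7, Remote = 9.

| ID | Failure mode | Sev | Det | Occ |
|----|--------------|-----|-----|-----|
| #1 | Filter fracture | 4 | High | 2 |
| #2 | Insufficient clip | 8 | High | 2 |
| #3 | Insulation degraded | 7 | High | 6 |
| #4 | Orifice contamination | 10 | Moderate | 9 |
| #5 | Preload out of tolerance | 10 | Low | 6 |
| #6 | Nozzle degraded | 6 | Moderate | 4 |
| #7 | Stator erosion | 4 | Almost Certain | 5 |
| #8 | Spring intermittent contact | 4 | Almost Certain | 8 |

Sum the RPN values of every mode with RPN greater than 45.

RPN = Severity × Occurrence × Detection:
  #1: 4 × 2 × 3 = 24
  #2: 8 × 2 × 3 = 48
  #3: 7 × 6 × 3 = 126
  #4: 10 × 9 × 5 = 450
  #5: 10 × 6 × 7 = 420
  #6: 6 × 4 × 5 = 120
  #7: 4 × 5 × 1 = 20
  #8: 4 × 8 × 1 = 32
RPN > 45: #2 (48), #3 (126), #4 (450), #5 (420), #6 (120).
Sum: 48 + 126 + 450 + 420 + 120 = 1164.

1164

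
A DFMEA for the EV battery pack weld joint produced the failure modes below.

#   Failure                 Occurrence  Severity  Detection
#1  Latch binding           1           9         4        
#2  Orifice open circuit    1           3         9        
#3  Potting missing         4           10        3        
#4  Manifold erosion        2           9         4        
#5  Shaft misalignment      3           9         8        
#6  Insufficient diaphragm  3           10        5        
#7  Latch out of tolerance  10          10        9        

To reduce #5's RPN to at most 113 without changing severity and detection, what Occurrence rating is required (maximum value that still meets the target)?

#5: S=9, O=3, D=8 → current RPN = 216.
Fixed product = 72. Need 72 × O ≤ 113, so O ≤ 113/72 = 1.57.
Maximum integer Occurrence rating = 1 (gives RPN 72; O=2 would give 144 > 113).

1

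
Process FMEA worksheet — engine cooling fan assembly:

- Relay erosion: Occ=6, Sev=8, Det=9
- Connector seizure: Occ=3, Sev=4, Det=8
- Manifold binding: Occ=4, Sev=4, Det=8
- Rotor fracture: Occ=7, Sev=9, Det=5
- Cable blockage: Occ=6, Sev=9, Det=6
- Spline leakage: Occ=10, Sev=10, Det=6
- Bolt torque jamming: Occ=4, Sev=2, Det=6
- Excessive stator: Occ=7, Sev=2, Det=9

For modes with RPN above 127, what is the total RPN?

RPN = Severity × Occurrence × Detection:
  Relay erosion: 8 × 6 × 9 = 432
  Connector seizure: 4 × 3 × 8 = 96
  Manifold binding: 4 × 4 × 8 = 128
  Rotor fracture: 9 × 7 × 5 = 315
  Cable blockage: 9 × 6 × 6 = 324
  Spline leakage: 10 × 10 × 6 = 600
  Bolt torque jamming: 2 × 4 × 6 = 48
  Excessive stator: 2 × 7 × 9 = 126
RPN > 127: Relay erosion (432), Manifold binding (128), Rotor fracture (315), Cable blockage (324), Spline leakage (600).
Sum: 432 + 128 + 315 + 324 + 600 = 1799.

1799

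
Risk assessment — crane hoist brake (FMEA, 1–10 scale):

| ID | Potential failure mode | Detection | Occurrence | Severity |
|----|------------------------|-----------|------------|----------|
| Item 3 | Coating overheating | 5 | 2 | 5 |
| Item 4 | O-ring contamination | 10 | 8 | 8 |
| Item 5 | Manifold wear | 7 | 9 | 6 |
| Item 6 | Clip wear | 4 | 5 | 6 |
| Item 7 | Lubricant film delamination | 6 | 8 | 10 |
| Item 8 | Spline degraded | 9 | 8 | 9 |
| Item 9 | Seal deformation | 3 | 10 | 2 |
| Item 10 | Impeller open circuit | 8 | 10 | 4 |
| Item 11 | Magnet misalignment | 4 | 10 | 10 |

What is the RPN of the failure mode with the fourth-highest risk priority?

400

RPN = Severity × Occurrence × Detection:
  Item 3: 5 × 2 × 5 = 50
  Item 4: 8 × 8 × 10 = 640
  Item 5: 6 × 9 × 7 = 378
  Item 6: 6 × 5 × 4 = 120
  Item 7: 10 × 8 × 6 = 480
  Item 8: 9 × 8 × 9 = 648
  Item 9: 2 × 10 × 3 = 60
  Item 10: 4 × 10 × 8 = 320
  Item 11: 10 × 10 × 4 = 400
Sorted descending: 648, 640, 480, 400, 378, 320, 120, 60, 50.
The fourth-highest RPN is 400 (Item 11).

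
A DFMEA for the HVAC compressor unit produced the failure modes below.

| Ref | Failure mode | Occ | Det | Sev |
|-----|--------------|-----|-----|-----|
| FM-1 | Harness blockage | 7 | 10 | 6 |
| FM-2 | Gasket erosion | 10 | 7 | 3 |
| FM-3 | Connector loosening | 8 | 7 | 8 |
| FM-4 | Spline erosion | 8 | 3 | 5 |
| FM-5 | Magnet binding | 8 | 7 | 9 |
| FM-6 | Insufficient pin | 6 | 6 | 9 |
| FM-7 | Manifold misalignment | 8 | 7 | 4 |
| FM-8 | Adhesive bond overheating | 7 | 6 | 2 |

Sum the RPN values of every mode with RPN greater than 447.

RPN = Severity × Occurrence × Detection:
  FM-1: 6 × 7 × 10 = 420
  FM-2: 3 × 10 × 7 = 210
  FM-3: 8 × 8 × 7 = 448
  FM-4: 5 × 8 × 3 = 120
  FM-5: 9 × 8 × 7 = 504
  FM-6: 9 × 6 × 6 = 324
  FM-7: 4 × 8 × 7 = 224
  FM-8: 2 × 7 × 6 = 84
RPN > 447: FM-3 (448), FM-5 (504).
Sum: 448 + 504 = 952.

952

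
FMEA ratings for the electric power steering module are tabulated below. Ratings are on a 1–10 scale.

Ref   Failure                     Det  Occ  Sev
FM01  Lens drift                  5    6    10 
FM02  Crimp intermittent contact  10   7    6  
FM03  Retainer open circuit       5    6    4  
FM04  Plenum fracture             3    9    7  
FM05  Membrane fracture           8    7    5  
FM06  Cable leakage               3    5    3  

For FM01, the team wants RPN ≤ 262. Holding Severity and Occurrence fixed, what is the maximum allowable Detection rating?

FM01: S=10, O=6, D=5 → current RPN = 300.
Fixed product = 60. Need 60 × D ≤ 262, so D ≤ 262/60 = 4.37.
Maximum integer Detection rating = 4 (gives RPN 240; D=5 would give 300 > 262).

4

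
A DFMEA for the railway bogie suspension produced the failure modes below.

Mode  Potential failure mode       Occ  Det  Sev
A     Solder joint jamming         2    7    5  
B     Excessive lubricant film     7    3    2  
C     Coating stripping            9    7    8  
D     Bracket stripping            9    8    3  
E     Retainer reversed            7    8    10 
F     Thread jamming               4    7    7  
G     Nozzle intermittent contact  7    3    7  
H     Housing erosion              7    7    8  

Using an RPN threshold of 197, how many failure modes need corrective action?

4

RPN = Severity × Occurrence × Detection:
  A: 5 × 2 × 7 = 70
  B: 2 × 7 × 3 = 42
  C: 8 × 9 × 7 = 504
  D: 3 × 9 × 8 = 216
  E: 10 × 7 × 8 = 560
  F: 7 × 4 × 7 = 196
  G: 7 × 7 × 3 = 147
  H: 8 × 7 × 7 = 392
Modes with RPN ≥ 197: C (504), D (216), E (560), H (392) → 4.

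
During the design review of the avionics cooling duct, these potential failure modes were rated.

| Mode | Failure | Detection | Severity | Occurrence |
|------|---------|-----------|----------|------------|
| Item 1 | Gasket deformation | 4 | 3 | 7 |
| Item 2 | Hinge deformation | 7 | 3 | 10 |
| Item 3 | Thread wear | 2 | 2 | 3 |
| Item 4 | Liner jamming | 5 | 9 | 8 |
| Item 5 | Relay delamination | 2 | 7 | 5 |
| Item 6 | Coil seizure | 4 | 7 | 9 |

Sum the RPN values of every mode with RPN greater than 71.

RPN = Severity × Occurrence × Detection:
  Item 1: 3 × 7 × 4 = 84
  Item 2: 3 × 10 × 7 = 210
  Item 3: 2 × 3 × 2 = 12
  Item 4: 9 × 8 × 5 = 360
  Item 5: 7 × 5 × 2 = 70
  Item 6: 7 × 9 × 4 = 252
RPN > 71: Item 1 (84), Item 2 (210), Item 4 (360), Item 6 (252).
Sum: 84 + 210 + 360 + 252 = 906.

906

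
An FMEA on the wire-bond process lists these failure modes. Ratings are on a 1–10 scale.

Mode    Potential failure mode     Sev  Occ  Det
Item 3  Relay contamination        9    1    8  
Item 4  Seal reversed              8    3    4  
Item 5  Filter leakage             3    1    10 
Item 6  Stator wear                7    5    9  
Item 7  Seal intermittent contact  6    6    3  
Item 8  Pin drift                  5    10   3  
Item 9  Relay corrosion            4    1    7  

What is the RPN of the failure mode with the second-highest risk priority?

150

RPN = Severity × Occurrence × Detection:
  Item 3: 9 × 1 × 8 = 72
  Item 4: 8 × 3 × 4 = 96
  Item 5: 3 × 1 × 10 = 30
  Item 6: 7 × 5 × 9 = 315
  Item 7: 6 × 6 × 3 = 108
  Item 8: 5 × 10 × 3 = 150
  Item 9: 4 × 1 × 7 = 28
Sorted descending: 315, 150, 108, 96, 72, 30, 28.
The second-highest RPN is 150 (Item 8).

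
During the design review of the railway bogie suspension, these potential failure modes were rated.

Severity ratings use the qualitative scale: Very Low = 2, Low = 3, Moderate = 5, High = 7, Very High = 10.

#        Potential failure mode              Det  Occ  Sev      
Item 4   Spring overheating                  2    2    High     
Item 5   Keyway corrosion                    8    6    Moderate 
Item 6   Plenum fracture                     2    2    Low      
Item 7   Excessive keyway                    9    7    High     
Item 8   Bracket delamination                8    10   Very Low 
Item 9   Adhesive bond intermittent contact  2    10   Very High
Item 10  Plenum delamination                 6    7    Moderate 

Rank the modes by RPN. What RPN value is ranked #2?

RPN = Severity × Occurrence × Detection:
  Item 4: 7 × 2 × 2 = 28
  Item 5: 5 × 6 × 8 = 240
  Item 6: 3 × 2 × 2 = 12
  Item 7: 7 × 7 × 9 = 441
  Item 8: 2 × 10 × 8 = 160
  Item 9: 10 × 10 × 2 = 200
  Item 10: 5 × 7 × 6 = 210
Sorted descending: 441, 240, 210, 200, 160, 28, 12.
The second-highest RPN is 240 (Item 5).

240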